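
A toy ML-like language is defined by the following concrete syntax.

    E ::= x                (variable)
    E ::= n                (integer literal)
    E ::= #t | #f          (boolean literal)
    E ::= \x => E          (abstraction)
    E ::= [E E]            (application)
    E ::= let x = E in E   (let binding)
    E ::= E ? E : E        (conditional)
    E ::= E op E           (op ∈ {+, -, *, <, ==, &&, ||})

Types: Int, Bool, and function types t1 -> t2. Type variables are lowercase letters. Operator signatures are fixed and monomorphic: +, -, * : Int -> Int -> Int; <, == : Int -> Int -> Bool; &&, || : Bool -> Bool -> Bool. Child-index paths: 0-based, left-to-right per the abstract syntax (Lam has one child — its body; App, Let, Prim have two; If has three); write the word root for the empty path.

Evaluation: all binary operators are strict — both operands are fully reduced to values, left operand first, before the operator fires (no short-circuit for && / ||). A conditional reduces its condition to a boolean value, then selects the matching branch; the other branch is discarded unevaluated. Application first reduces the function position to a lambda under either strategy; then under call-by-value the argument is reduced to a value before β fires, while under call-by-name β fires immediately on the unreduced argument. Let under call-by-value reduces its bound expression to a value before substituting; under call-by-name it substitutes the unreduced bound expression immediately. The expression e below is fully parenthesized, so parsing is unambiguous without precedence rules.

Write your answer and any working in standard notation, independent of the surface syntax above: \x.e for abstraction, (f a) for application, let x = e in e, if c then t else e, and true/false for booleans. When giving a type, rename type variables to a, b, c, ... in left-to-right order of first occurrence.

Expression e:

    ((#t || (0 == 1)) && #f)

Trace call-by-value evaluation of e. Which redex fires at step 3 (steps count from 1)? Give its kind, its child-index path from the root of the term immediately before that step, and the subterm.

Answer: delta at root : (true && false)

Derivation:
step 0: ((true || (0 == 1)) && false)
step 1: [delta@0.1] ((true || false) && false)
step 2: [delta@0] (true && false)
step 3: [delta@root] false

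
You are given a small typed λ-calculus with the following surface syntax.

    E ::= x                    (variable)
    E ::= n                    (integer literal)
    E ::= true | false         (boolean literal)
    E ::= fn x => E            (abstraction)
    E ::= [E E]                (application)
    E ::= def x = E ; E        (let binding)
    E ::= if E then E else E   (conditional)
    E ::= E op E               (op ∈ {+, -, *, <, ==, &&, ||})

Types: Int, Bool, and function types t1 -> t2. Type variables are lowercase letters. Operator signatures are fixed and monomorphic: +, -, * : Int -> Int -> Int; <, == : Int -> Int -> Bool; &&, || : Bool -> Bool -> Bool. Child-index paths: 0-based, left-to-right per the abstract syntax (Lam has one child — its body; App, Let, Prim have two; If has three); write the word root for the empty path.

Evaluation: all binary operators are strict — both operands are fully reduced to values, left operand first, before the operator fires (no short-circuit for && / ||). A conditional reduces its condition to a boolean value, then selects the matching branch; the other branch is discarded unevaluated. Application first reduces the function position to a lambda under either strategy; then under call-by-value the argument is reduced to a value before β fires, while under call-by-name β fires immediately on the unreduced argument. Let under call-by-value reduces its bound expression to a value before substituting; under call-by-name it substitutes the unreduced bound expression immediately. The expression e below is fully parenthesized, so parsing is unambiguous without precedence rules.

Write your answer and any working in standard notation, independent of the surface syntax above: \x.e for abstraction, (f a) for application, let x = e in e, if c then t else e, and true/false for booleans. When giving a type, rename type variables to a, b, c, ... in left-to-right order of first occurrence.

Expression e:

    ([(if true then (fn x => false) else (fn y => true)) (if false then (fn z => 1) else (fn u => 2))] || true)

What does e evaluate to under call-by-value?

Answer: true

Trace:
step 0: (((if true then (\x.false) else (\y.true)) (if false then (\z.1) else (\u.2))) || true)
step 1: [if@0.0] (((\x.false) (if false then (\z.1) else (\u.2))) || true)
step 2: [if@0.1] (((\x.false) (\u.2)) || true)
step 3: [beta@0] (false || true)
step 4: [delta@root] true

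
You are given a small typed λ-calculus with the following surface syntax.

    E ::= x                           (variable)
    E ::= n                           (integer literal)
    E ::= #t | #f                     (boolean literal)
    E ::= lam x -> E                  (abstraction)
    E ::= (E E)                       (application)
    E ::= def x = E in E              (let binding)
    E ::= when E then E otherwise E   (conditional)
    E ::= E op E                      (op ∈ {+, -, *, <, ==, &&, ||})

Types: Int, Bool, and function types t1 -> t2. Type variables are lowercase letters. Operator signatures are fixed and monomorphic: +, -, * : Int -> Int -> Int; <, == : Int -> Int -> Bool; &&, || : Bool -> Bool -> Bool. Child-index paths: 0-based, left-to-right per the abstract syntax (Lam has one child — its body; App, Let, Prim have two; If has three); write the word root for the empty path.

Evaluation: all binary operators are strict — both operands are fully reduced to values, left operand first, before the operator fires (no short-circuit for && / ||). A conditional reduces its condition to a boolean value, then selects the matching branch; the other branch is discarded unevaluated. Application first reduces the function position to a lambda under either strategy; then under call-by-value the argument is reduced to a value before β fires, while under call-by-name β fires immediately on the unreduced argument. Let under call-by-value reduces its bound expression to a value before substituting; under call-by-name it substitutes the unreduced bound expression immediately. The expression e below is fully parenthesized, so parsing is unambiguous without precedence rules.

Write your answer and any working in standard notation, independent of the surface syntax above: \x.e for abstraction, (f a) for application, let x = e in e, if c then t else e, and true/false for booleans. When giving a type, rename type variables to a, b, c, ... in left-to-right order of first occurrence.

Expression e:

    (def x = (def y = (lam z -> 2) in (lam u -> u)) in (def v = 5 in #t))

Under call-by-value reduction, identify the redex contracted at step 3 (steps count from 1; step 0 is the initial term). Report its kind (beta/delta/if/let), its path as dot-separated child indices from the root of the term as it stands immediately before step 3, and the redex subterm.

Trace:
step 0: (let x = (let y = (\z.2) in (\u.u)) in (let v = 5 in true))
step 1: [let@0] (let x = (\u.u) in (let v = 5 in true))
step 2: [let@root] (let v = 5 in true)
step 3: [let@root] true

Answer: let at root : (let v = 5 in true)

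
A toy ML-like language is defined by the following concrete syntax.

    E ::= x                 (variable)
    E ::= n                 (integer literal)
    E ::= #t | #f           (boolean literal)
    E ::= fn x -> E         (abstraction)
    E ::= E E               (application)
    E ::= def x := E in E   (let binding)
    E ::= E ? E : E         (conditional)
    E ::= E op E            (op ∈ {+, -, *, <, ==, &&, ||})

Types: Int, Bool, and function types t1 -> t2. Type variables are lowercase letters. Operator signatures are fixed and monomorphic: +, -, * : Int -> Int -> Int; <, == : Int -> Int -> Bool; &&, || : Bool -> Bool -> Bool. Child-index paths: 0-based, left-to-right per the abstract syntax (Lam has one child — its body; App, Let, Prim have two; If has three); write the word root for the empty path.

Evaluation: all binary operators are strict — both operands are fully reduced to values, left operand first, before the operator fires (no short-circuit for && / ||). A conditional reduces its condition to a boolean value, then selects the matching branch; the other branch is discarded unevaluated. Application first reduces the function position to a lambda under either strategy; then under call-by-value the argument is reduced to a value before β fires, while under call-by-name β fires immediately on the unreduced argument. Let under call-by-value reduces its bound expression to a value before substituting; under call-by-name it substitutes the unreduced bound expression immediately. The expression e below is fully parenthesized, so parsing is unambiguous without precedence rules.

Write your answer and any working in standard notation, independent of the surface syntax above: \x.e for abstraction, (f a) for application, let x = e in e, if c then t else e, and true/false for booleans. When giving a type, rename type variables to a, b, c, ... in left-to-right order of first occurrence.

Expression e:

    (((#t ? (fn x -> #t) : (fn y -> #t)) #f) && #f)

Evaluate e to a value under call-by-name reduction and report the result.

Working:
step 0: (((if true then (\x.true) else (\y.true)) false) && false)
step 1: [if@0.0] (((\x.true) false) && false)
step 2: [beta@0] (true && false)
step 3: [delta@root] false

Answer: false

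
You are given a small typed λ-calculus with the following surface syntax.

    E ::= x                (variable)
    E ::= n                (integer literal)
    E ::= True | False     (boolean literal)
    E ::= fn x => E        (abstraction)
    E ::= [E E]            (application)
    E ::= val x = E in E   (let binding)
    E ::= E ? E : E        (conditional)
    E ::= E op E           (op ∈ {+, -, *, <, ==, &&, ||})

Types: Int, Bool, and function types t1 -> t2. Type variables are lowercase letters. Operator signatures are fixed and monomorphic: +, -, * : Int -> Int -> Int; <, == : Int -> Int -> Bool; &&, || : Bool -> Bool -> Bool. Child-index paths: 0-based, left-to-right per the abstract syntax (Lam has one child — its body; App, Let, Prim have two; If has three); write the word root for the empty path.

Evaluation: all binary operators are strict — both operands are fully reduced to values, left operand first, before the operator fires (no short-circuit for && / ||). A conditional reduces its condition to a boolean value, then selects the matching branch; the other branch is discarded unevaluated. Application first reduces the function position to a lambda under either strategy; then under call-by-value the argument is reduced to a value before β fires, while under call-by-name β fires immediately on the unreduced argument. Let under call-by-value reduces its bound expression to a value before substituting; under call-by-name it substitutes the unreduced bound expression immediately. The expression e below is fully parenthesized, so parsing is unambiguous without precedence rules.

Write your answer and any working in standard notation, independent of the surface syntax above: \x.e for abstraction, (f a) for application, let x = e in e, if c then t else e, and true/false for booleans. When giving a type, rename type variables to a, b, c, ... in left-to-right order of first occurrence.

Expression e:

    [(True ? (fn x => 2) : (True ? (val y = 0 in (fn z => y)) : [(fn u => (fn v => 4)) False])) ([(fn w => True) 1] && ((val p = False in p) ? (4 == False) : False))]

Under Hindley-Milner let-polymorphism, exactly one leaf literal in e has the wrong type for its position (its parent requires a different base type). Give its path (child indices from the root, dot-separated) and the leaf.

Answer: 1.1.1.1 : false

Working:
  unify Bool ~ Bool
\x._ : a -> Int
  unify Bool ~ Bool
let y : Int
y : Int
\z._ : b -> Int
\v._ : d -> Int
\u._ : c -> d -> Int
  unify c -> d -> Int ~ Bool -> e
  unify c ~ Bool
  unify d -> Int ~ e
_ _ : d -> Int
  unify b -> Int ~ d -> Int
  unify b ~ d
  unify Int ~ Int
  unify a -> Int ~ d -> Int
  unify a ~ d
  unify Int ~ Int
\w._ : f -> Bool
  unify f -> Bool ~ Int -> g
  unify f ~ Int
  unify Bool ~ g
_ _ : Bool
  unify Bool ~ Bool
let p : Bool
p : Bool
  unify Bool ~ Bool
  unify Int ~ Int
  unify Bool ~ Int
  FAIL: mismatch Bool ~ Int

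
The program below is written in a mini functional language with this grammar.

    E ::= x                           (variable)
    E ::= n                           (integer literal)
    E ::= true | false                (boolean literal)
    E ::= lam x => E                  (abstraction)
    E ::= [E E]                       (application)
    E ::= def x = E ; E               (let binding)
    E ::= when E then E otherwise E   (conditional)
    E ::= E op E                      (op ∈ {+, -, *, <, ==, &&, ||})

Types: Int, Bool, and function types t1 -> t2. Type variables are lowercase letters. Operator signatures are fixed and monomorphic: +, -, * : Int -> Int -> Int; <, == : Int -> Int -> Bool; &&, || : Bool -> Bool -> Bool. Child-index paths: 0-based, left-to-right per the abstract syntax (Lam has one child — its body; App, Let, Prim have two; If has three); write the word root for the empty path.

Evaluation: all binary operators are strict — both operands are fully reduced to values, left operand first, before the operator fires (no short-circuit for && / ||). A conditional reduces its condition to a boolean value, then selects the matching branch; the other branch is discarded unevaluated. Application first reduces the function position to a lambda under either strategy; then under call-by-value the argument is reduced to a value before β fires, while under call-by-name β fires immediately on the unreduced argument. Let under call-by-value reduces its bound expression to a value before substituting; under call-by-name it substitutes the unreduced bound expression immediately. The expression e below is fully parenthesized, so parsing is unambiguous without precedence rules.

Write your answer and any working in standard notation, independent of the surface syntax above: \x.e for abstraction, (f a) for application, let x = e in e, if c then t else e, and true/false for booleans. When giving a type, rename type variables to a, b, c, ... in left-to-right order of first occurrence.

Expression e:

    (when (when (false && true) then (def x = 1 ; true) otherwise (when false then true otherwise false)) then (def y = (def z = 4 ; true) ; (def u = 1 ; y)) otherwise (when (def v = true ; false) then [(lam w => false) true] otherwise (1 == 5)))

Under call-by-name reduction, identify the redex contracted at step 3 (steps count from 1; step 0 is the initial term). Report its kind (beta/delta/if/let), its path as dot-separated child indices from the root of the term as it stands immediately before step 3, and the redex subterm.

Working:
step 0: (if (if (false && true) then (let x = 1 in true) else (if false then true else false)) then (let y = (let z = 4 in true) in (let u = 1 in y)) else (if (let v = true in false) then ((\w.false) true) else (1 == 5)))
step 1: [delta@0.0] (if (if false then (let x = 1 in true) else (if false then true else false)) then (let y = (let z = 4 in true) in (let u = 1 in y)) else (if (let v = true in false) then ((\w.false) true) else (1 == 5)))
step 2: [if@0] (if (if false then true else false) then (let y = (let z = 4 in true) in (let u = 1 in y)) else (if (let v = true in false) then ((\w.false) true) else (1 == 5)))
step 3: [if@0] (if false then (let y = (let z = 4 in true) in (let u = 1 in y)) else (if (let v = true in false) then ((\w.false) true) else (1 == 5)))

Answer: if at 0 : (if false then true else false)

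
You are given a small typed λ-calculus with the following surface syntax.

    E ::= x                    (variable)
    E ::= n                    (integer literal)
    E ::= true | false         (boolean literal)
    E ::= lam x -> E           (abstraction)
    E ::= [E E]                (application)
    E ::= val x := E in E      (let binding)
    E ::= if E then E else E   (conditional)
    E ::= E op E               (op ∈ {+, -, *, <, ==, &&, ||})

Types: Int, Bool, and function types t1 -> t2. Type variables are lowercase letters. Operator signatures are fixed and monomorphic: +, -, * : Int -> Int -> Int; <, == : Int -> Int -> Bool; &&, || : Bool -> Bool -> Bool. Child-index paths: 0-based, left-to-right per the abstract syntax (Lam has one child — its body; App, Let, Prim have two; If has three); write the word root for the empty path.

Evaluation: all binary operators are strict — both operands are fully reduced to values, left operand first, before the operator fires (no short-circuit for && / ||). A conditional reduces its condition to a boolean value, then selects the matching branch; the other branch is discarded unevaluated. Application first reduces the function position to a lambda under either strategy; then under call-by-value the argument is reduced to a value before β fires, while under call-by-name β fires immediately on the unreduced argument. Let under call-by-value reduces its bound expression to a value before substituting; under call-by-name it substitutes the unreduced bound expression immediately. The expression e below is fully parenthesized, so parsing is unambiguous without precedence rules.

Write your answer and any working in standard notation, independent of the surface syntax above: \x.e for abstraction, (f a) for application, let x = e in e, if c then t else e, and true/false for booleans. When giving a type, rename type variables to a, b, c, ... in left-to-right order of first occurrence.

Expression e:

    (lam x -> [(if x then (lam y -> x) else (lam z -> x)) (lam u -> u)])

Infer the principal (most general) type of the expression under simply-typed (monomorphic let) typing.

Working:
x : a
  unify a ~ Bool
x : Bool
\y._ : b -> Bool
x : Bool
\z._ : c -> Bool
  unify b -> Bool ~ c -> Bool
  unify b ~ c
  unify Bool ~ Bool
u : d
\u._ : d -> d
  unify c -> Bool ~ (d -> d) -> e
  unify c ~ d -> d
  unify Bool ~ e
_ _ : Bool
\x._ : Bool -> Bool

Answer: Bool -> Bool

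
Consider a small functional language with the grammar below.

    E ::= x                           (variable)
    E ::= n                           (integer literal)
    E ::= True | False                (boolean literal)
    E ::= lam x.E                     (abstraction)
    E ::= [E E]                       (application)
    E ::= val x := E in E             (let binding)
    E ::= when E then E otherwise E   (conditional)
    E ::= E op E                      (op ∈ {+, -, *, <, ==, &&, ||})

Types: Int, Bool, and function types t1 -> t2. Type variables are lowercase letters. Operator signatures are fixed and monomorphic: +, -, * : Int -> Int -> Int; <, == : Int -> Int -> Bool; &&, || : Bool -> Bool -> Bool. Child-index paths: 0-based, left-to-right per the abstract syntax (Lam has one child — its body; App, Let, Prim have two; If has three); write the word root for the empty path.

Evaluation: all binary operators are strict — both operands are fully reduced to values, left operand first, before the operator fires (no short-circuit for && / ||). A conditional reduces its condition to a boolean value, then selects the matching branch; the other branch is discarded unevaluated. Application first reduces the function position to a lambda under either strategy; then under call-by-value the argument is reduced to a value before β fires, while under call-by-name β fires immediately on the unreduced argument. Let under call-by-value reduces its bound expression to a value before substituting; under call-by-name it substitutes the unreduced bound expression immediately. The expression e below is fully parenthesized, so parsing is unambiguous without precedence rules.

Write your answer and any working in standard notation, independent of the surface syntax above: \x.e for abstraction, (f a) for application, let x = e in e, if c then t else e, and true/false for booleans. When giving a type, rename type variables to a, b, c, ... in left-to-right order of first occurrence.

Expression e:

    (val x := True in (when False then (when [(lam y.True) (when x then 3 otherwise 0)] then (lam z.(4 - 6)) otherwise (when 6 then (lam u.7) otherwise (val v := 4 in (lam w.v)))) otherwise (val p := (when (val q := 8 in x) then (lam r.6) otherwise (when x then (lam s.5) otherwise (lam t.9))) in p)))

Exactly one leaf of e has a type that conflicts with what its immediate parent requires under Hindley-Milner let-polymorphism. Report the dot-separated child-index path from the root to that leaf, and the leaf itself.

Answer: 1.1.2.0 : 6

Trace:
let x : Bool
  unify Bool ~ Bool
\y._ : a -> Bool
x : Bool
  unify Bool ~ Bool
  unify Int ~ Int
  unify a -> Bool ~ Int -> b
  unify a ~ Int
  unify Bool ~ b
_ _ : Bool
  unify Bool ~ Bool
  unify Int ~ Int
  unify Int ~ Int
\z._ : c -> Int
  unify Int ~ Bool
  FAIL: mismatch Int ~ Bool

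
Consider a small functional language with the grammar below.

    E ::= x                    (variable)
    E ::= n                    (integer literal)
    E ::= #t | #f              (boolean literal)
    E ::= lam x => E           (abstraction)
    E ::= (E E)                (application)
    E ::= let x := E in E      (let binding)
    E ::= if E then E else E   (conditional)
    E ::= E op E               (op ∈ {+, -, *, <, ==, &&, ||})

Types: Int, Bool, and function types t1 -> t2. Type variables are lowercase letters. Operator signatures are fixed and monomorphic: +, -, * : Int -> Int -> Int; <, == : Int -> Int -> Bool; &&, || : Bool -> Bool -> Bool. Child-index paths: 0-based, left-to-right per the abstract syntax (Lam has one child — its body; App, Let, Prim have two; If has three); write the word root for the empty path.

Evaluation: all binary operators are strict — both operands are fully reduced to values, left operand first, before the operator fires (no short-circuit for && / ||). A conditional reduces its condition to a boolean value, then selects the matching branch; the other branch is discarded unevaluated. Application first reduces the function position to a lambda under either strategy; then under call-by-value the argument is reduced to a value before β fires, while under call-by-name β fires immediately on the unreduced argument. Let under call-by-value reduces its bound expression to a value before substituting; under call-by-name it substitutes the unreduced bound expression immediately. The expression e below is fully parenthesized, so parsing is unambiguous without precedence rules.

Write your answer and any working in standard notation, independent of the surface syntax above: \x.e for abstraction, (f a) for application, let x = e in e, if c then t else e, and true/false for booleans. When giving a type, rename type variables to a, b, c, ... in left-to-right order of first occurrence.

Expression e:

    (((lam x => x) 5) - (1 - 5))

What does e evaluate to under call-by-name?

Answer: 9

Trace:
step 0: (((\x.x) 5) - (1 - 5))
step 1: [beta@0] (5 - (1 - 5))
step 2: [delta@1] (5 - -4)
step 3: [delta@root] 9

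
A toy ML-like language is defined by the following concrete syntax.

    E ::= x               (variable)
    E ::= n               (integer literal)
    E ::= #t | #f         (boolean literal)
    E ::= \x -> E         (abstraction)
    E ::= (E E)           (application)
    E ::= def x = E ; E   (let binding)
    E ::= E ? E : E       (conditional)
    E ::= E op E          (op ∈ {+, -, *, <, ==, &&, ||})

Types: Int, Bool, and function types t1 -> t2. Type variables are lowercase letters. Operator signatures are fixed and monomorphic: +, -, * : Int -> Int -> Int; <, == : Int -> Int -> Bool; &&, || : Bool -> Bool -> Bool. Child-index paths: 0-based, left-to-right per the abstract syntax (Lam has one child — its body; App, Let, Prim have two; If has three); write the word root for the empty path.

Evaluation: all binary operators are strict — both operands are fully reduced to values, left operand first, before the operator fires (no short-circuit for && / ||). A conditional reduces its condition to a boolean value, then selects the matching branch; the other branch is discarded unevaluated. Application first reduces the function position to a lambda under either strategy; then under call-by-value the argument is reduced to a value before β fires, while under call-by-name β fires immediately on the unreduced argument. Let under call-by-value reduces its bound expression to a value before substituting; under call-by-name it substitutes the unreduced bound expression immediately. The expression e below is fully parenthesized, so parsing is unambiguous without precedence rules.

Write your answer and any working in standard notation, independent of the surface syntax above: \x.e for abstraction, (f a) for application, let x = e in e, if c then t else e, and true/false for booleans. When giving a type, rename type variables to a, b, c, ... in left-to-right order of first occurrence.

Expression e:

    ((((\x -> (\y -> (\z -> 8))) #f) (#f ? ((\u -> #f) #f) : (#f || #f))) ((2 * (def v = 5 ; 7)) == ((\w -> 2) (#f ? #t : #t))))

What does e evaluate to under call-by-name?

Trace:
step 0: ((((\x.(\y.(\z.8))) false) (if false then ((\u.false) false) else (false || false))) ((2 * (let v = 5 in 7)) == ((\w.2) (if false then true else true))))
step 1: [beta@0.0] (((\y.(\z.8)) (if false then ((\u.false) false) else (false || false))) ((2 * (let v = 5 in 7)) == ((\w.2) (if false then true else true))))
step 2: [beta@0] ((\z.8) ((2 * (let v = 5 in 7)) == ((\w.2) (if false then true else true))))
step 3: [beta@root] 8

Answer: 8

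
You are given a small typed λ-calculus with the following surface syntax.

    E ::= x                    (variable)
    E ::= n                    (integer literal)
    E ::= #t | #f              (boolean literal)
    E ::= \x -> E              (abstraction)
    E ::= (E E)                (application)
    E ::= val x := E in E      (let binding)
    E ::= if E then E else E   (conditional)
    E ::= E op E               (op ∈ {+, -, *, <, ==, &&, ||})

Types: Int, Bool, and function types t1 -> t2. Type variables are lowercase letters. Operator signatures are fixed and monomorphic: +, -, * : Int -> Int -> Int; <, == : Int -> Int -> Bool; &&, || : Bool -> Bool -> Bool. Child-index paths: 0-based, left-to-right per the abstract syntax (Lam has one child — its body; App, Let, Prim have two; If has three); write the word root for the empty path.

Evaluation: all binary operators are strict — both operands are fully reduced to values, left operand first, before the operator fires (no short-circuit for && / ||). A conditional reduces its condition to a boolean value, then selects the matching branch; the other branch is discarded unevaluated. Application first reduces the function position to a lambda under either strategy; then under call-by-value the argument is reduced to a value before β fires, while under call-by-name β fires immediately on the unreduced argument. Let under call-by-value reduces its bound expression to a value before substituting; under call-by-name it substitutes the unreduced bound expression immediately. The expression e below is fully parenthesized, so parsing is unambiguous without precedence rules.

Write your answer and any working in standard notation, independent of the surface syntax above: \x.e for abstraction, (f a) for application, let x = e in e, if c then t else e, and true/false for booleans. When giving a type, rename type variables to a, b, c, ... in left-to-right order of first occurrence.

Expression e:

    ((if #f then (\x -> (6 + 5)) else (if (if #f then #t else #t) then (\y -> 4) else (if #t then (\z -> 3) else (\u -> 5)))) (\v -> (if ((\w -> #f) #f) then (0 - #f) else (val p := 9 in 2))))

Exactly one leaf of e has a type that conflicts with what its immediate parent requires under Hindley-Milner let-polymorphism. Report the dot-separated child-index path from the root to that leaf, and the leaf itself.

Answer: 1.0.1.1 : false

Working:
  unify Bool ~ Bool
  unify Int ~ Int
  unify Int ~ Int
\x._ : a -> Int
  unify Bool ~ Bool
  unify Bool ~ Bool
  unify Bool ~ Bool
\y._ : b -> Int
  unify Bool ~ Bool
\z._ : c -> Int
\u._ : d -> Int
  unify c -> Int ~ d -> Int
  unify c ~ d
  unify Int ~ Int
  unify b -> Int ~ d -> Int
  unify b ~ d
  unify Int ~ Int
  unify a -> Int ~ d -> Int
  unify a ~ d
  unify Int ~ Int
\w._ : f -> Bool
  unify f -> Bool ~ Bool -> g
  unify f ~ Bool
  unify Bool ~ g
_ _ : Bool
  unify Bool ~ Bool
  unify Int ~ Int
  unify Bool ~ Int
  FAIL: mismatch Bool ~ Int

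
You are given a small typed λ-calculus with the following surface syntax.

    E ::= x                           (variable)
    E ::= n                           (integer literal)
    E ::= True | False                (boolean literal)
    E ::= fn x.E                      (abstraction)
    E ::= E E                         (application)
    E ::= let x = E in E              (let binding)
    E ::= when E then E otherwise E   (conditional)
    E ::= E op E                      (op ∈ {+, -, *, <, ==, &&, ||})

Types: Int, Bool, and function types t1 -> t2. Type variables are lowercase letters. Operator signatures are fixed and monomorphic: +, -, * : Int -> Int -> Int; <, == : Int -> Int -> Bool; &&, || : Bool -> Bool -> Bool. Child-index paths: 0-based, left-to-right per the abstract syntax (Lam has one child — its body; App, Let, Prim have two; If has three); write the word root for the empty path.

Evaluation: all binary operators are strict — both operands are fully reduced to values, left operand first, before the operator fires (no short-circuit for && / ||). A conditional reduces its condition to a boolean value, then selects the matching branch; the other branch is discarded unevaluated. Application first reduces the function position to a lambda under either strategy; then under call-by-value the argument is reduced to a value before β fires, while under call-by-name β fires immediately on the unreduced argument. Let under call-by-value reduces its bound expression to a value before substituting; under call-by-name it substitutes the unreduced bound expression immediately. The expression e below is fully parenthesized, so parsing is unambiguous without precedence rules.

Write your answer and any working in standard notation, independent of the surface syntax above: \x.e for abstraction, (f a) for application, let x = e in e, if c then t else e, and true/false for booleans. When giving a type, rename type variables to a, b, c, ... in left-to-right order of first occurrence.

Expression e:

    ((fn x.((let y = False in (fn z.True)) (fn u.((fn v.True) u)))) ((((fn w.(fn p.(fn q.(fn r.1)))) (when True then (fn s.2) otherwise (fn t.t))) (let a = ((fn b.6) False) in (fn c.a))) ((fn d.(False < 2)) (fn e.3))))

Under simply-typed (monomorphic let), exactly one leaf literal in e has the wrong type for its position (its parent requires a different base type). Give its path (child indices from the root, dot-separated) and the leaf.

Derivation:
let y : Bool
\z._ : b -> Bool
\v._ : d -> Bool
u : c
  unify d -> Bool ~ c -> e
  unify d ~ c
  unify Bool ~ e
_ _ : Bool
\u._ : c -> Bool
  unify b -> Bool ~ (c -> Bool) -> f
  unify b ~ c -> Bool
  unify Bool ~ f
_ _ : Bool
\x._ : a -> Bool
\r._ : j -> Int
\q._ : i -> j -> Int
\p._ : h -> i -> j -> Int
\w._ : g -> h -> i -> j -> Int
  unify Bool ~ Bool
\s._ : k -> Int
t : l
\t._ : l -> l
  unify k -> Int ~ l -> l
  unify k ~ l
  unify Int ~ l
  unify g -> h -> i -> j -> Int ~ (Int -> Int) -> m
  unify g ~ Int -> Int
  unify h -> i -> j -> Int ~ m
_ _ : h -> i -> j -> Int
\b._ : n -> Int
  unify n -> Int ~ Bool -> o
  unify n ~ Bool
  unify Int ~ o
_ _ : Int
let a : Int
a : Int
\c._ : p -> Int
  unify h -> i -> j -> Int ~ (p -> Int) -> q
  unify h ~ p -> Int
  unify i -> j -> Int ~ q
_ _ : i -> j -> Int
  unify Bool ~ Int
  FAIL: mismatch Bool ~ Int

Answer: 1.1.0.0.0 : false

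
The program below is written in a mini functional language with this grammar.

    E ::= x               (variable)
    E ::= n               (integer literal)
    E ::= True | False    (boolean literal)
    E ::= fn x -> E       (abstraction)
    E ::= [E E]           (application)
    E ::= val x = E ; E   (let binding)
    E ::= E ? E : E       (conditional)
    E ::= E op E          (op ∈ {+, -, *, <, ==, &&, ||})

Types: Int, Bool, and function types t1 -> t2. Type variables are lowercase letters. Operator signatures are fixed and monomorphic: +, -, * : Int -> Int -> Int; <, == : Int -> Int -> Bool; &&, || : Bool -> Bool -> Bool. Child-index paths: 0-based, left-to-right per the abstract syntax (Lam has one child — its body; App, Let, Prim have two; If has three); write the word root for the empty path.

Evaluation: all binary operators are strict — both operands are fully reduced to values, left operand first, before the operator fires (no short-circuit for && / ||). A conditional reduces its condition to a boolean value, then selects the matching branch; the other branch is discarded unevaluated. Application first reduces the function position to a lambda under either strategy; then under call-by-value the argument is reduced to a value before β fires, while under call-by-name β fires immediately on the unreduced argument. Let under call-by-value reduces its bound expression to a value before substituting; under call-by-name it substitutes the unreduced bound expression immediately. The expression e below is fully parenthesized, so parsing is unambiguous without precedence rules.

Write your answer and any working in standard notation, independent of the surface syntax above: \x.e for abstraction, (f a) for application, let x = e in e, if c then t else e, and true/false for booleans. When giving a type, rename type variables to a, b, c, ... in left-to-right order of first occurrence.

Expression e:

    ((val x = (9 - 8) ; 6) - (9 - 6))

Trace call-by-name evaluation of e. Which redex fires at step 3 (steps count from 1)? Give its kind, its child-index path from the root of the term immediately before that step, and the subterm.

Working:
step 0: ((let x = (9 - 8) in 6) - (9 - 6))
step 1: [let@0] (6 - (9 - 6))
step 2: [delta@1] (6 - 3)
step 3: [delta@root] 3

Answer: delta at root : (6 - 3)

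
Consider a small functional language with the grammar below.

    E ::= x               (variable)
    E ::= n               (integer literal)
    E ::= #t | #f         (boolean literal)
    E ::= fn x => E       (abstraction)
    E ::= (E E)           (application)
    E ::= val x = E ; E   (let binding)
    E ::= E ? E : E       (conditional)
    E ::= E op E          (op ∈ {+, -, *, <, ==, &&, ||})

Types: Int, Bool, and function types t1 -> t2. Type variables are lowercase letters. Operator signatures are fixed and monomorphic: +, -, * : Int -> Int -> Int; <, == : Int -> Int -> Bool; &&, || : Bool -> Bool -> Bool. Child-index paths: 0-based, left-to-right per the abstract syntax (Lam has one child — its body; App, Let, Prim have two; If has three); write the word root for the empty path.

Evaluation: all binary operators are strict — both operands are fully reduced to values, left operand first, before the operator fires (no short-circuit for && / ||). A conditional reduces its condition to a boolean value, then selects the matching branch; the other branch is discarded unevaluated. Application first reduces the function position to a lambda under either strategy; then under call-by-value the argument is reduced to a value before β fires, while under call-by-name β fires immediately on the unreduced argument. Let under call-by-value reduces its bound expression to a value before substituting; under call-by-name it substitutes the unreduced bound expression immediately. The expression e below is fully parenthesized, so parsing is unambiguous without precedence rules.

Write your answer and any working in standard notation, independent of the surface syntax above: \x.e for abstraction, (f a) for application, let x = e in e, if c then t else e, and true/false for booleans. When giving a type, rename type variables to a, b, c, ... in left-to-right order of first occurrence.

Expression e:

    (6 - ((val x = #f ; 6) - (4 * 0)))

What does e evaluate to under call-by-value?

Answer: 0

Trace:
step 0: (6 - ((let x = false in 6) - (4 * 0)))
step 1: [let@1.0] (6 - (6 - (4 * 0)))
step 2: [delta@1.1] (6 - (6 - 0))
step 3: [delta@1] (6 - 6)
step 4: [delta@root] 0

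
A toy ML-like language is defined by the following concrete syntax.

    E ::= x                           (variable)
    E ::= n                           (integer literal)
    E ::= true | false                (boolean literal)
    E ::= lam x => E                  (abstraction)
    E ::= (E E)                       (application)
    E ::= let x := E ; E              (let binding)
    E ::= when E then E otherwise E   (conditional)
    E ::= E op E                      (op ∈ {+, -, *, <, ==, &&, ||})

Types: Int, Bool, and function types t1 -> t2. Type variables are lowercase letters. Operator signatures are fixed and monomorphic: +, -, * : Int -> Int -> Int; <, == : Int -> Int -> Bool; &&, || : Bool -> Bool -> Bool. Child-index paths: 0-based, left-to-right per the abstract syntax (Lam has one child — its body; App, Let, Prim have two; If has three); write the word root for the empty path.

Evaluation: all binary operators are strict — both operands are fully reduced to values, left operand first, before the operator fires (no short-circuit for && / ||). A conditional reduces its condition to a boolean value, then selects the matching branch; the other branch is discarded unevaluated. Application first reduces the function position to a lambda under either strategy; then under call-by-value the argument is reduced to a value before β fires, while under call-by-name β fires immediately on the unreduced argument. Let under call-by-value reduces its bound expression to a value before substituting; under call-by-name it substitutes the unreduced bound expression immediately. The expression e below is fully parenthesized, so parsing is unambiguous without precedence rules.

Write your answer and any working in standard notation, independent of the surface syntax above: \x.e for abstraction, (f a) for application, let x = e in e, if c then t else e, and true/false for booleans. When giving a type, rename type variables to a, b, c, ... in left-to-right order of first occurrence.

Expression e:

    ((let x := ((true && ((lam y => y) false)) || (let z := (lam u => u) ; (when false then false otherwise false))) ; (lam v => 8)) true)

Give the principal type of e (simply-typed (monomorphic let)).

Trace:
  unify Bool ~ Bool
y : a
\y._ : a -> a
  unify a -> a ~ Bool -> b
  unify a ~ Bool
  unify Bool ~ b
_ _ : Bool
  unify Bool ~ Bool
  unify Bool ~ Bool
u : c
\u._ : c -> c
let z : c -> c
  unify Bool ~ Bool
  unify Bool ~ Bool
  unify Bool ~ Bool
let x : Bool
\v._ : d -> Int
  unify d -> Int ~ Bool -> e
  unify d ~ Bool
  unify Int ~ e
_ _ : Int

Answer: Int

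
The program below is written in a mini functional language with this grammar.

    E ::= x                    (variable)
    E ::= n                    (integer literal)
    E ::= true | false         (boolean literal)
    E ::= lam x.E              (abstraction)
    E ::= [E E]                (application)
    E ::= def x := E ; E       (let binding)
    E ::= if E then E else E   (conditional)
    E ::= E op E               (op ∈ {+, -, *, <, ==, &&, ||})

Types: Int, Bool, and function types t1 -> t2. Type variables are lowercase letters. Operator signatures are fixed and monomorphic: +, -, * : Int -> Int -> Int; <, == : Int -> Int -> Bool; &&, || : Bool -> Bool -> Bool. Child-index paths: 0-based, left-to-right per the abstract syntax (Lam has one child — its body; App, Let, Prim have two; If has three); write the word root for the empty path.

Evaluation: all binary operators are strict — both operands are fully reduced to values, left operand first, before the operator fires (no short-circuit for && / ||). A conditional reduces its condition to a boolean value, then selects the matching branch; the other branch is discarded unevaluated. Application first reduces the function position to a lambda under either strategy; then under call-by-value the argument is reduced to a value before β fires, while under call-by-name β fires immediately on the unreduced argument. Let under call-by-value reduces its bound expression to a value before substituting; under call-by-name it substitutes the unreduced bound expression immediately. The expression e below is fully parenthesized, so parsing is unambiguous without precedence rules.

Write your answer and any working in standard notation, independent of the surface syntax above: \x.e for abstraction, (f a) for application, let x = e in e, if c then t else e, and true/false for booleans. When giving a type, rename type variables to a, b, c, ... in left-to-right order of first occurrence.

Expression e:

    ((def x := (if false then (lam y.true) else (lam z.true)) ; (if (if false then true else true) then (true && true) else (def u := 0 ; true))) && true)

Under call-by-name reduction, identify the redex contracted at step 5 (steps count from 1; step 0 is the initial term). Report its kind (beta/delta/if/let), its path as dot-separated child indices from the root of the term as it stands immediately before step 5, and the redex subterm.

Answer: delta at root : (true && true)

Trace:
step 0: ((let x = (if false then (\y.true) else (\z.true)) in (if (if false then true else true) then (true && true) else (let u = 0 in true))) && true)
step 1: [let@0] ((if (if false then true else true) then (true && true) else (let u = 0 in true)) && true)
step 2: [if@0.0] ((if true then (true && true) else (let u = 0 in true)) && true)
step 3: [if@0] ((true && true) && true)
step 4: [delta@0] (true && true)
step 5: [delta@root] true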